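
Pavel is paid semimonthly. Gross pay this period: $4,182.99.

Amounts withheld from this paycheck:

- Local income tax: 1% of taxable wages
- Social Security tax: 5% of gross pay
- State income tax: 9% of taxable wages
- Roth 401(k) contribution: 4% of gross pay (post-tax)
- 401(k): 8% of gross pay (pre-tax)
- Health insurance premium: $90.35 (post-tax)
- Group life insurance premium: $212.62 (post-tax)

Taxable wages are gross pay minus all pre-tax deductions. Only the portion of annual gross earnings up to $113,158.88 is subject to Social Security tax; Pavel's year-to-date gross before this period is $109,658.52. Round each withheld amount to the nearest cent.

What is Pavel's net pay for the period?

$2,818.21

401(k): $4,182.99 × 0.08 = $334.64
Taxable wages = $4,182.99 − $334.64 = $3,848.35
Local income tax: $3,848.35 × 0.01 = $38.48
State income tax: $3,848.35 × 0.09 = $346.35
Social Security tax: only $113,158.88 − $109,658.52 = $3,500.36 of this check is subject → $3,500.36 × 0.05 = $175.02
Roth 401(k) contribution: $4,182.99 × 0.04 = $167.32
Group life insurance premium: $212.62
Health insurance premium: $90.35
Total deductions = $334.64 + $38.48 + $346.35 + $175.02 + $167.32 + $212.62 + $90.35 = $1,364.78
Net pay = $4,182.99 − $1,364.78 = $2,818.21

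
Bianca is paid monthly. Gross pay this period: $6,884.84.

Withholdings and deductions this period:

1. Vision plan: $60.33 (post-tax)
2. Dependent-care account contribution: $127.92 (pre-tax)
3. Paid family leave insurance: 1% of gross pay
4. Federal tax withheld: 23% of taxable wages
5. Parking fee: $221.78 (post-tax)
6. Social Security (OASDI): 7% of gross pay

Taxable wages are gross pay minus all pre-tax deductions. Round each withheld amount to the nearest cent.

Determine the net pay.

Dependent-care account contribution: $127.92
Taxable wages = $6,884.84 − $127.92 = $6,756.92
Federal tax withheld: $6,756.92 × 0.23 = $1,554.09
Social Security (OASDI): $6,884.84 × 0.07 = $481.94
Paid family leave insurance: $6,884.84 × 0.01 = $68.85
Vision plan: $60.33
Parking fee: $221.78
Total deductions = $127.92 + $1,554.09 + $481.94 + $68.85 + $60.33 + $221.78 = $2,514.91
Net pay = $6,884.84 − $2,514.91 = $4,369.93

$4,369.93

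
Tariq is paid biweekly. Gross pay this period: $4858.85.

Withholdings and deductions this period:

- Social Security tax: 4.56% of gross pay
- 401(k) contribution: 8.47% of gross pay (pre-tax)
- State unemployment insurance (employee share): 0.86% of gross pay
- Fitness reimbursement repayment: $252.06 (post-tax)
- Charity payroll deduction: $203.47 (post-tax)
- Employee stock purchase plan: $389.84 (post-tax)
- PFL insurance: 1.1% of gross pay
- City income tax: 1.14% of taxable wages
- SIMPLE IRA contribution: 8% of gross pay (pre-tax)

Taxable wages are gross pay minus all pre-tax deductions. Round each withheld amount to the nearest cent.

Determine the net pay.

$2850.16

401(k) contribution: $4858.85 × 0.0847 = $411.54
SIMPLE IRA contribution: $4858.85 × 0.08 = $388.71
Pre-tax total = $411.54 + $388.71 = $800.25
Taxable wages = $4858.85 − $800.25 = $4058.60
City income tax: $4058.60 × 0.0114 = $46.27
PFL insurance: $4858.85 × 0.011 = $53.45
Social Security tax: $4858.85 × 0.0456 = $221.56
State unemployment insurance (employee share): $4858.85 × 0.0086 = $41.79
Fitness reimbursement repayment: $252.06
Charity payroll deduction: $203.47
Employee stock purchase plan: $389.84
Total deductions = $411.54 + $388.71 + $46.27 + $53.45 + $221.56 + $41.79 + $252.06 + $203.47 + $389.84 = $2008.69
Net pay = $4858.85 − $2008.69 = $2850.16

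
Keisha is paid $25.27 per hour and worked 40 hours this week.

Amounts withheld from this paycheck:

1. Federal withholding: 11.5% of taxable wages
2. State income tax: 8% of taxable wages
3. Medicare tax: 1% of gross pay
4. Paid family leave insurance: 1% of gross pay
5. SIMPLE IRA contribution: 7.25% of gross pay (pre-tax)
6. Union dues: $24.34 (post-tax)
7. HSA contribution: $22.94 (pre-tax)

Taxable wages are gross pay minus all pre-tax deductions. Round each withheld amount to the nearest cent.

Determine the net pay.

$691.67

Gross pay: 40 × $25.27 = $1,010.80
HSA contribution: $22.94
SIMPLE IRA contribution: $1,010.80 × 0.0725 = $73.28
Pre-tax total = $22.94 + $73.28 = $96.22
Taxable wages = $1,010.80 − $96.22 = $914.58
State income tax: $914.58 × 0.08 = $73.17
Federal withholding: $914.58 × 0.115 = $105.18
Medicare tax: $1,010.80 × 0.01 = $10.11
Paid family leave insurance: $1,010.80 × 0.01 = $10.11
Union dues: $24.34
Total deductions = $22.94 + $73.28 + $73.17 + $105.18 + $10.11 + $10.11 + $24.34 = $319.13
Net pay = $1,010.80 − $319.13 = $691.67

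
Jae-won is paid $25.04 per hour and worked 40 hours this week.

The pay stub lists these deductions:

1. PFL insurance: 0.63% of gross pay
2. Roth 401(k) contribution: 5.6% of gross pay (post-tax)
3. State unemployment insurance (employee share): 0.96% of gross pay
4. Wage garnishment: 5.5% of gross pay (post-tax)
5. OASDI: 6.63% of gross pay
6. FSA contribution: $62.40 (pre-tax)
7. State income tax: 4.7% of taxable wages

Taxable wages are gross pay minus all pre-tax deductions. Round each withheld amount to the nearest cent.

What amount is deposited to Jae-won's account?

Gross pay: 40 × $25.04 = $1,001.60
FSA contribution: $62.40
Taxable wages = $1,001.60 − $62.40 = $939.20
State income tax: $939.20 × 0.047 = $44.14
PFL insurance: $1,001.60 × 0.0063 = $6.31
State unemployment insurance (employee share): $1,001.60 × 0.0096 = $9.62
OASDI: $1,001.60 × 0.0663 = $66.41
Wage garnishment: $1,001.60 × 0.055 = $55.09
Roth 401(k) contribution: $1,001.60 × 0.056 = $56.09
Total deductions = $62.40 + $44.14 + $6.31 + $9.62 + $66.41 + $55.09 + $56.09 = $300.06
Net pay = $1,001.60 − $300.06 = $701.54

$701.54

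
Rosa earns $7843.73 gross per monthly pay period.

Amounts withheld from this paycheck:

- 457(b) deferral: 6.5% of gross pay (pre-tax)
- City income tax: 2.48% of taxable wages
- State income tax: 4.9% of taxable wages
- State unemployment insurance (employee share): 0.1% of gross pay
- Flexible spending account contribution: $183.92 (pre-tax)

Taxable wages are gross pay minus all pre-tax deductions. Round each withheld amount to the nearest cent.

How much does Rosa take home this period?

Flexible spending account contribution: $183.92
457(b) deferral: $7843.73 × 0.065 = $509.84
Pre-tax total = $183.92 + $509.84 = $693.76
Taxable wages = $7843.73 − $693.76 = $7149.97
City income tax: $7149.97 × 0.0248 = $177.32
State income tax: $7149.97 × 0.049 = $350.35
State unemployment insurance (employee share): $7843.73 × 0.001 = $7.84
Total deductions = $183.92 + $509.84 + $177.32 + $350.35 + $7.84 = $1229.27
Net pay = $7843.73 − $1229.27 = $6614.46

$6614.46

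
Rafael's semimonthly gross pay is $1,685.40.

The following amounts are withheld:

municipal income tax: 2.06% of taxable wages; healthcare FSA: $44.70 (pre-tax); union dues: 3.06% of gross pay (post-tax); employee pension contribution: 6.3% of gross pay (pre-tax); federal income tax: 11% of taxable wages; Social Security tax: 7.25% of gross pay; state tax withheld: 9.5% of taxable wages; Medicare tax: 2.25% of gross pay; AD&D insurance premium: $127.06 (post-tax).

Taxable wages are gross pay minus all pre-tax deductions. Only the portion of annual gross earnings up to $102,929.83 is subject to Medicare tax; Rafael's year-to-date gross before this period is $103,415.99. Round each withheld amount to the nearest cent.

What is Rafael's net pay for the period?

$887.51

Healthcare FSA: $44.70
Employee pension contribution: $1,685.40 × 0.063 = $106.18
Pre-tax total = $44.70 + $106.18 = $150.88
Taxable wages = $1,685.40 − $150.88 = $1,534.52
State tax withheld: $1,534.52 × 0.095 = $145.78
Federal income tax: $1,534.52 × 0.11 = $168.80
Municipal income tax: $1,534.52 × 0.0206 = $31.61
Medicare tax: annual cap $102,929.83 already reached (YTD $103,415.99), so $0.00
Social Security tax: $1,685.40 × 0.0725 = $122.19
AD&D insurance premium: $127.06
Union dues: $1,685.40 × 0.0306 = $51.57
Total deductions = $44.70 + $106.18 + $145.78 + $168.80 + $31.61 + $0.00 + $122.19 + $127.06 + $51.57 = $797.89
Net pay = $1,685.40 − $797.89 = $887.51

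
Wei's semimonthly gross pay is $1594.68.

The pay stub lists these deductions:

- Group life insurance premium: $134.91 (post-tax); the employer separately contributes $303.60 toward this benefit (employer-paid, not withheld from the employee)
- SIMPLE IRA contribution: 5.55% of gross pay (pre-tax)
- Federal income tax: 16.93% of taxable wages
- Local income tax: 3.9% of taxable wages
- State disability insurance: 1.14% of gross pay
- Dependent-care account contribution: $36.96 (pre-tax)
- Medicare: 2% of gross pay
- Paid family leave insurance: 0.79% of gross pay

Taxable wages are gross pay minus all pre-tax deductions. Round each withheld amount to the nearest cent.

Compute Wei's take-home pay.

$965.60

SIMPLE IRA contribution: $1594.68 × 0.0555 = $88.50
Dependent-care account contribution: $36.96
Pre-tax total = $88.50 + $36.96 = $125.46
Taxable wages = $1594.68 − $125.46 = $1469.22
Federal income tax: $1469.22 × 0.1693 = $248.74
Local income tax: $1469.22 × 0.039 = $57.30
State disability insurance: $1594.68 × 0.0114 = $18.18
Medicare: $1594.68 × 0.02 = $31.89
Paid family leave insurance: $1594.68 × 0.0079 = $12.60
Group life insurance premium: $134.91
(Employer's $303.60 toward group life insurance premium is not withheld from the employee.)
Total deductions = $88.50 + $36.96 + $248.74 + $57.30 + $18.18 + $31.89 + $12.60 + $134.91 = $629.08
Net pay = $1594.68 − $629.08 = $965.60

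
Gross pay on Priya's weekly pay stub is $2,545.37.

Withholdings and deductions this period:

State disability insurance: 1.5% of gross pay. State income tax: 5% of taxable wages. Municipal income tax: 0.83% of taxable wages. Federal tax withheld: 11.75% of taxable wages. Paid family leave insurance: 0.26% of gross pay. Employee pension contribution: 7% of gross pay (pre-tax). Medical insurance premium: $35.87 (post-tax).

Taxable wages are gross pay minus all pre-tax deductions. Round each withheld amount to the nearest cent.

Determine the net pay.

$1,870.37

Employee pension contribution: $2,545.37 × 0.07 = $178.18
Taxable wages = $2,545.37 − $178.18 = $2,367.19
Municipal income tax: $2,367.19 × 0.0083 = $19.65
Federal tax withheld: $2,367.19 × 0.1175 = $278.14
State income tax: $2,367.19 × 0.05 = $118.36
State disability insurance: $2,545.37 × 0.015 = $38.18
Paid family leave insurance: $2,545.37 × 0.0026 = $6.62
Medical insurance premium: $35.87
Total deductions = $178.18 + $19.65 + $278.14 + $118.36 + $38.18 + $6.62 + $35.87 = $675.00
Net pay = $2,545.37 − $675.00 = $1,870.37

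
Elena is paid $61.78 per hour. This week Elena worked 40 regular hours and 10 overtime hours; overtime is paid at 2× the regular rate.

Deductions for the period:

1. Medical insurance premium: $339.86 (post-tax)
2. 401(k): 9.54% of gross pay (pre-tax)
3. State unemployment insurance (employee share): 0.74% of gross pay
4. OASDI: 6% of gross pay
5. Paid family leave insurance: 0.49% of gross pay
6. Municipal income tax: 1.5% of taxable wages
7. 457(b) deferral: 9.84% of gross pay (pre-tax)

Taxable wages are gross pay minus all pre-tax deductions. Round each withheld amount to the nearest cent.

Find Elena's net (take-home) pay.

$2335.73

Regular pay: 40 × $61.78 = $2471.20
Overtime pay: 10 × $61.78 × 2 = $1235.60
Gross pay = $2471.20 + $1235.60 = $3706.80
401(k): $3706.80 × 0.0954 = $353.63
457(b) deferral: $3706.80 × 0.0984 = $364.75
Pre-tax total = $353.63 + $364.75 = $718.38
Taxable wages = $3706.80 − $718.38 = $2988.42
Municipal income tax: $2988.42 × 0.015 = $44.83
OASDI: $3706.80 × 0.06 = $222.41
State unemployment insurance (employee share): $3706.80 × 0.0074 = $27.43
Paid family leave insurance: $3706.80 × 0.0049 = $18.16
Medical insurance premium: $339.86
Total deductions = $353.63 + $364.75 + $44.83 + $222.41 + $27.43 + $18.16 + $339.86 = $1371.07
Net pay = $3706.80 − $1371.07 = $2335.73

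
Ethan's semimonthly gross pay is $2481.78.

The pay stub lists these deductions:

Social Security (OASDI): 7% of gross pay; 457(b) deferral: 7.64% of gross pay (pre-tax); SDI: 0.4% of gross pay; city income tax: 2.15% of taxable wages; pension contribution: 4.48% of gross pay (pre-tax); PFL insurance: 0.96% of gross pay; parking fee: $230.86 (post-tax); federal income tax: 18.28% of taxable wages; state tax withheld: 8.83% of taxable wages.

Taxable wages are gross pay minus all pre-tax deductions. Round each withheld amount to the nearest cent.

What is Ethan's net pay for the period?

457(b) deferral: $2481.78 × 0.0764 = $189.61
Pension contribution: $2481.78 × 0.0448 = $111.18
Pre-tax total = $189.61 + $111.18 = $300.79
Taxable wages = $2481.78 − $300.79 = $2180.99
City income tax: $2180.99 × 0.0215 = $46.89
State tax withheld: $2180.99 × 0.0883 = $192.58
Federal income tax: $2180.99 × 0.1828 = $398.68
SDI: $2481.78 × 0.004 = $9.93
Social Security (OASDI): $2481.78 × 0.07 = $173.72
PFL insurance: $2481.78 × 0.0096 = $23.83
Parking fee: $230.86
Total deductions = $189.61 + $111.18 + $46.89 + $192.58 + $398.68 + $9.93 + $173.72 + $23.83 + $230.86 = $1377.28
Net pay = $2481.78 − $1377.28 = $1104.50

$1104.50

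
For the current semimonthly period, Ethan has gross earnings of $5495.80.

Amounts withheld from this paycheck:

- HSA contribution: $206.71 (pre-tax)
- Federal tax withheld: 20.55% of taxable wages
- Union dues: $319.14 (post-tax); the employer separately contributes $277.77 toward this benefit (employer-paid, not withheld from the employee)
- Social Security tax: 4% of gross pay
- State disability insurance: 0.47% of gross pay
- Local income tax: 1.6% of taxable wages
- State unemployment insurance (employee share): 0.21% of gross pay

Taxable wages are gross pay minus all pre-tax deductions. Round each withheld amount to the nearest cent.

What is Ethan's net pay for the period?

HSA contribution: $206.71
Taxable wages = $5495.80 − $206.71 = $5289.09
Local income tax: $5289.09 × 0.016 = $84.63
Federal tax withheld: $5289.09 × 0.2055 = $1086.91
Social Security tax: $5495.80 × 0.04 = $219.83
State unemployment insurance (employee share): $5495.80 × 0.0021 = $11.54
State disability insurance: $5495.80 × 0.0047 = $25.83
Union dues: $319.14
(Employer's $277.77 toward union dues is not withheld from the employee.)
Total deductions = $206.71 + $84.63 + $1086.91 + $219.83 + $11.54 + $25.83 + $319.14 = $1954.59
Net pay = $5495.80 − $1954.59 = $3541.21

$3541.21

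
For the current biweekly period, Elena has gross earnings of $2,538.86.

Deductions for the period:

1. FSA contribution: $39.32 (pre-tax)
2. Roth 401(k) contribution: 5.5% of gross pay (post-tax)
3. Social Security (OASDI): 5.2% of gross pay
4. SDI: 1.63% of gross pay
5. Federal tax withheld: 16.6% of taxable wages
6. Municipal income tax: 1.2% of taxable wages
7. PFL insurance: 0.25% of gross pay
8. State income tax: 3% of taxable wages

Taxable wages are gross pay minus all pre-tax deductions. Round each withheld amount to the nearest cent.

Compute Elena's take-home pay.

FSA contribution: $39.32
Taxable wages = $2,538.86 − $39.32 = $2,499.54
Municipal income tax: $2,499.54 × 0.012 = $29.99
State income tax: $2,499.54 × 0.03 = $74.99
Federal tax withheld: $2,499.54 × 0.166 = $414.92
PFL insurance: $2,538.86 × 0.0025 = $6.35
SDI: $2,538.86 × 0.0163 = $41.38
Social Security (OASDI): $2,538.86 × 0.052 = $132.02
Roth 401(k) contribution: $2,538.86 × 0.055 = $139.64
Total deductions = $39.32 + $29.99 + $74.99 + $414.92 + $6.35 + $41.38 + $132.02 + $139.64 = $878.61
Net pay = $2,538.86 − $878.61 = $1,660.25

$1,660.25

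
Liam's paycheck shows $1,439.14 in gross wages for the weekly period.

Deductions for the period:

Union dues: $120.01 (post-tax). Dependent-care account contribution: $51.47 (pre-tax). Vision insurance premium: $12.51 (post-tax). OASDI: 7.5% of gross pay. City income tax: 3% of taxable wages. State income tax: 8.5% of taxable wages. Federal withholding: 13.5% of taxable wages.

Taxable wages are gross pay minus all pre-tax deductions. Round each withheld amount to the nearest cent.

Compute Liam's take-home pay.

$800.29

Dependent-care account contribution: $51.47
Taxable wages = $1,439.14 − $51.47 = $1,387.67
State income tax: $1,387.67 × 0.085 = $117.95
Federal withholding: $1,387.67 × 0.135 = $187.34
City income tax: $1,387.67 × 0.03 = $41.63
OASDI: $1,439.14 × 0.075 = $107.94
Vision insurance premium: $12.51
Union dues: $120.01
Total deductions = $51.47 + $117.95 + $187.34 + $41.63 + $107.94 + $12.51 + $120.01 = $638.85
Net pay = $1,439.14 − $638.85 = $800.29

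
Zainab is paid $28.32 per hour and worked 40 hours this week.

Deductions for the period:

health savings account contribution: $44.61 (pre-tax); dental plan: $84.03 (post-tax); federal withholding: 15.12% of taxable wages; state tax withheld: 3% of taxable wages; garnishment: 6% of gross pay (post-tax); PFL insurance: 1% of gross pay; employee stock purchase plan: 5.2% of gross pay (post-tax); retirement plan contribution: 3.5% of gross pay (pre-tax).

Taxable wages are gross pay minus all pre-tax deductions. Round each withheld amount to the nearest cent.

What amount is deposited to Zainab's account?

Gross pay: 40 × $28.32 = $1,132.80
Retirement plan contribution: $1,132.80 × 0.035 = $39.65
Health savings account contribution: $44.61
Pre-tax total = $39.65 + $44.61 = $84.26
Taxable wages = $1,132.80 − $84.26 = $1,048.54
State tax withheld: $1,048.54 × 0.03 = $31.46
Federal withholding: $1,048.54 × 0.1512 = $158.54
PFL insurance: $1,132.80 × 0.01 = $11.33
Garnishment: $1,132.80 × 0.06 = $67.97
Dental plan: $84.03
Employee stock purchase plan: $1,132.80 × 0.052 = $58.91
Total deductions = $39.65 + $44.61 + $31.46 + $158.54 + $11.33 + $67.97 + $84.03 + $58.91 = $496.50
Net pay = $1,132.80 − $496.50 = $636.30

$636.30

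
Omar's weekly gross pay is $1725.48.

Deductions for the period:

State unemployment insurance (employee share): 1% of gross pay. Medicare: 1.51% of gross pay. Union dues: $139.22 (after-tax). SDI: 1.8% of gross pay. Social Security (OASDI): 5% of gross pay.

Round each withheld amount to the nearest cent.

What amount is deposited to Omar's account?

$1425.63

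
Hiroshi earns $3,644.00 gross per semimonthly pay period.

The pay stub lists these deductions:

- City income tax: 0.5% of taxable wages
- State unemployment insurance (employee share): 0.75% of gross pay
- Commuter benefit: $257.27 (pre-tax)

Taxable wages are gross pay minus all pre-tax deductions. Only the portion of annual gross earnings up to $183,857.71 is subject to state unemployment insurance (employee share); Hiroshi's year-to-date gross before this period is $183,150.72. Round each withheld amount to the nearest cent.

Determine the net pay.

Commuter benefit: $257.27
Taxable wages = $3,644.00 − $257.27 = $3,386.73
City income tax: $3,386.73 × 0.005 = $16.93
State unemployment insurance (employee share): only $183,857.71 − $183,150.72 = $706.99 of this check is subject → $706.99 × 0.0075 = $5.30
Total deductions = $257.27 + $16.93 + $5.30 = $279.50
Net pay = $3,644.00 − $279.50 = $3,364.50

$3,364.50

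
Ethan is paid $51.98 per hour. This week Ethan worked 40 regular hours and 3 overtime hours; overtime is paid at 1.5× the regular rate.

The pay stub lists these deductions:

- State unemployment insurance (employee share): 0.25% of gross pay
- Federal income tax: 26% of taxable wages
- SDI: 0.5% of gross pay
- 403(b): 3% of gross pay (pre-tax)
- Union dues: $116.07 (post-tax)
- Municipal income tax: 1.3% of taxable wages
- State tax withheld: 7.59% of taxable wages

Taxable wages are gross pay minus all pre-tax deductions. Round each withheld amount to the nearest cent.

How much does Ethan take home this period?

$1,327.46

Regular pay: 40 × $51.98 = $2,079.20
Overtime pay: 3 × $51.98 × 1.5 = $233.91
Gross pay = $2,079.20 + $233.91 = $2,313.11
403(b): $2,313.11 × 0.03 = $69.39
Taxable wages = $2,313.11 − $69.39 = $2,243.72
Municipal income tax: $2,243.72 × 0.013 = $29.17
State tax withheld: $2,243.72 × 0.0759 = $170.30
Federal income tax: $2,243.72 × 0.26 = $583.37
State unemployment insurance (employee share): $2,313.11 × 0.0025 = $5.78
SDI: $2,313.11 × 0.005 = $11.57
Union dues: $116.07
Total deductions = $69.39 + $29.17 + $170.30 + $583.37 + $5.78 + $11.57 + $116.07 = $985.65
Net pay = $2,313.11 − $985.65 = $1,327.46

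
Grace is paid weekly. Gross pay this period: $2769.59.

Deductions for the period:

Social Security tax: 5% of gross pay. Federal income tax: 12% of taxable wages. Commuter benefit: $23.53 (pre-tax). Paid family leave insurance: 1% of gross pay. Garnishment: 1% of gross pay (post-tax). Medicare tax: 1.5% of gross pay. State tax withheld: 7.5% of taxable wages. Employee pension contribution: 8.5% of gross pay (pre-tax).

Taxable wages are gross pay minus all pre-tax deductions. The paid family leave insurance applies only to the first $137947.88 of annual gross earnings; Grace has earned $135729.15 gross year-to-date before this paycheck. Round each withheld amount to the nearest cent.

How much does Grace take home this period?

$1791.15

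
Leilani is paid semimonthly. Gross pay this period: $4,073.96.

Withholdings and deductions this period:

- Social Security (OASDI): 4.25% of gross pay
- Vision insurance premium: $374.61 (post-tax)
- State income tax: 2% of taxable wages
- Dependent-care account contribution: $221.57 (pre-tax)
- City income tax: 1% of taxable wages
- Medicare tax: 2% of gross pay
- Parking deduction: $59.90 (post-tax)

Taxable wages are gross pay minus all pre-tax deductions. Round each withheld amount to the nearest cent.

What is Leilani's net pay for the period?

$3,047.69

Dependent-care account contribution: $221.57
Taxable wages = $4,073.96 − $221.57 = $3,852.39
City income tax: $3,852.39 × 0.01 = $38.52
State income tax: $3,852.39 × 0.02 = $77.05
Social Security (OASDI): $4,073.96 × 0.0425 = $173.14
Medicare tax: $4,073.96 × 0.02 = $81.48
Vision insurance premium: $374.61
Parking deduction: $59.90
Total deductions = $221.57 + $38.52 + $77.05 + $173.14 + $81.48 + $374.61 + $59.90 = $1,026.27
Net pay = $4,073.96 − $1,026.27 = $3,047.69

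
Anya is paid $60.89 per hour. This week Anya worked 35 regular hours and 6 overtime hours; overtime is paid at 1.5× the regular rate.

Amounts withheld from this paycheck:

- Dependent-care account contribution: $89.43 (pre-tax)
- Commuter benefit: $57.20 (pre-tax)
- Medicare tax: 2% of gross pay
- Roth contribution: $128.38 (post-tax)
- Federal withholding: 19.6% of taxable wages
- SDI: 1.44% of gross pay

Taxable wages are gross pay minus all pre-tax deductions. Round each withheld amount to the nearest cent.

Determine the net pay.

Regular pay: 35 × $60.89 = $2,131.15
Overtime pay: 6 × $60.89 × 1.5 = $548.01
Gross pay = $2,131.15 + $548.01 = $2,679.16
Commuter benefit: $57.20
Dependent-care account contribution: $89.43
Pre-tax total = $57.20 + $89.43 = $146.63
Taxable wages = $2,679.16 − $146.63 = $2,532.53
Federal withholding: $2,532.53 × 0.196 = $496.38
SDI: $2,679.16 × 0.0144 = $38.58
Medicare tax: $2,679.16 × 0.02 = $53.58
Roth contribution: $128.38
Total deductions = $57.20 + $89.43 + $496.38 + $38.58 + $53.58 + $128.38 = $863.55
Net pay = $2,679.16 − $863.55 = $1,815.61

$1,815.61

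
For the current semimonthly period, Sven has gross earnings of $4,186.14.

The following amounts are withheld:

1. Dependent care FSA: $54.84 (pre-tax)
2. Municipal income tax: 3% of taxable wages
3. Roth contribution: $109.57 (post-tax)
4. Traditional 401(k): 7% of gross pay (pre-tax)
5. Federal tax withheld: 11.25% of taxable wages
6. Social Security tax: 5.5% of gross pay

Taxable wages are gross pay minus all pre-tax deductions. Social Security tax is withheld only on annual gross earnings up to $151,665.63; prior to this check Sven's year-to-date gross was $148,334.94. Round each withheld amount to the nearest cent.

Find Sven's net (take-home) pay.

$2,998.55

Dependent care FSA: $54.84
Traditional 401(k): $4,186.14 × 0.07 = $293.03
Pre-tax total = $54.84 + $293.03 = $347.87
Taxable wages = $4,186.14 − $347.87 = $3,838.27
Municipal income tax: $3,838.27 × 0.03 = $115.15
Federal tax withheld: $3,838.27 × 0.1125 = $431.81
Social Security tax: only $151,665.63 − $148,334.94 = $3,330.69 of this check is subject → $3,330.69 × 0.055 = $183.19
Roth contribution: $109.57
Total deductions = $54.84 + $293.03 + $115.15 + $431.81 + $183.19 + $109.57 = $1,187.59
Net pay = $4,186.14 − $1,187.59 = $2,998.55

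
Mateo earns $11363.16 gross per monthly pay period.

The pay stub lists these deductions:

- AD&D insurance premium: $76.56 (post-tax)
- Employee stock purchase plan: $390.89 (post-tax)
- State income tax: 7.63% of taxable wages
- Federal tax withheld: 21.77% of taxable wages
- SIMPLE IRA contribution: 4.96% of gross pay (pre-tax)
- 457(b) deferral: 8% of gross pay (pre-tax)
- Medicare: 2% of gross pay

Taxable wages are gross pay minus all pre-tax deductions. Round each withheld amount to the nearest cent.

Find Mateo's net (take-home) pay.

$6287.98

SIMPLE IRA contribution: $11363.16 × 0.0496 = $563.61
457(b) deferral: $11363.16 × 0.08 = $909.05
Pre-tax total = $563.61 + $909.05 = $1472.66
Taxable wages = $11363.16 − $1472.66 = $9890.50
Federal tax withheld: $9890.50 × 0.2177 = $2153.16
State income tax: $9890.50 × 0.0763 = $754.65
Medicare: $11363.16 × 0.02 = $227.26
Employee stock purchase plan: $390.89
AD&D insurance premium: $76.56
Total deductions = $563.61 + $909.05 + $2153.16 + $754.65 + $227.26 + $390.89 + $76.56 = $5075.18
Net pay = $11363.16 − $5075.18 = $6287.98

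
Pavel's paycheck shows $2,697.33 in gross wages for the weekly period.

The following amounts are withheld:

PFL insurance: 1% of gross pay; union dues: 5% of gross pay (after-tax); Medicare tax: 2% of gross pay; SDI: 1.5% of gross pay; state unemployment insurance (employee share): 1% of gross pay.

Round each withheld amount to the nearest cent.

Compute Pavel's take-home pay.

State unemployment insurance (employee share): $2,697.33 × 0.01 = $26.97
Medicare tax: $2,697.33 × 0.02 = $53.95
SDI: $2,697.33 × 0.015 = $40.46
PFL insurance: $2,697.33 × 0.01 = $26.97
Union dues: $2,697.33 × 0.05 = $134.87
Total deductions = $26.97 + $53.95 + $40.46 + $26.97 + $134.87 = $283.22
Net pay = $2,697.33 − $283.22 = $2,414.11

$2,414.11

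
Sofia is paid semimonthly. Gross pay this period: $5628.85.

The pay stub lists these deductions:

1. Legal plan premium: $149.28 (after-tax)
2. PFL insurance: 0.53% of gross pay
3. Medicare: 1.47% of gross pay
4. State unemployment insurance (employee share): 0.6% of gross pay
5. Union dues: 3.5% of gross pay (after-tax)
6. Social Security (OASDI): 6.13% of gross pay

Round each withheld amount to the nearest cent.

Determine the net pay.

State unemployment insurance (employee share): $5628.85 × 0.006 = $33.77
PFL insurance: $5628.85 × 0.0053 = $29.83
Medicare: $5628.85 × 0.0147 = $82.74
Social Security (OASDI): $5628.85 × 0.0613 = $345.05
Union dues: $5628.85 × 0.035 = $197.01
Legal plan premium: $149.28
Total deductions = $33.77 + $29.83 + $82.74 + $345.05 + $197.01 + $149.28 = $837.68
Net pay = $5628.85 − $837.68 = $4791.17

$4791.17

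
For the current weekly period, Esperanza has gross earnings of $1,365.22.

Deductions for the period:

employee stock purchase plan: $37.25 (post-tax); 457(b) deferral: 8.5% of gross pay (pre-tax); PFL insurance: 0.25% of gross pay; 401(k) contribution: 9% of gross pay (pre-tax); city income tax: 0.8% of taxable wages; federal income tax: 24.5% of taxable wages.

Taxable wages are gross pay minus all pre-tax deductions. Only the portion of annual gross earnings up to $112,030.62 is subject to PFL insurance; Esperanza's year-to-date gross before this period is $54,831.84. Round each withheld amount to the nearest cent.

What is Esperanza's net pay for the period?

457(b) deferral: $1,365.22 × 0.085 = $116.04
401(k) contribution: $1,365.22 × 0.09 = $122.87
Pre-tax total = $116.04 + $122.87 = $238.91
Taxable wages = $1,365.22 − $238.91 = $1,126.31
Federal income tax: $1,126.31 × 0.245 = $275.95
City income tax: $1,126.31 × 0.008 = $9.01
PFL insurance: cap not yet reached, full $1,365.22 is subject → $1,365.22 × 0.0025 = $3.41
Employee stock purchase plan: $37.25
Total deductions = $116.04 + $122.87 + $275.95 + $9.01 + $3.41 + $37.25 = $564.53
Net pay = $1,365.22 − $564.53 = $800.69

$800.69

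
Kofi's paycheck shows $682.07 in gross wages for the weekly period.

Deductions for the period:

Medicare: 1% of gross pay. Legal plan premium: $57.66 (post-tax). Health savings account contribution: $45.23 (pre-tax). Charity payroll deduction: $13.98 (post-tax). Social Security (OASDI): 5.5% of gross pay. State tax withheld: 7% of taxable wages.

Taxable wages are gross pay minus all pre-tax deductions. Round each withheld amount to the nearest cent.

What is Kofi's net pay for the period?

$476.29

Health savings account contribution: $45.23
Taxable wages = $682.07 − $45.23 = $636.84
State tax withheld: $636.84 × 0.07 = $44.58
Social Security (OASDI): $682.07 × 0.055 = $37.51
Medicare: $682.07 × 0.01 = $6.82
Legal plan premium: $57.66
Charity payroll deduction: $13.98
Total deductions = $45.23 + $44.58 + $37.51 + $6.82 + $57.66 + $13.98 = $205.78
Net pay = $682.07 − $205.78 = $476.29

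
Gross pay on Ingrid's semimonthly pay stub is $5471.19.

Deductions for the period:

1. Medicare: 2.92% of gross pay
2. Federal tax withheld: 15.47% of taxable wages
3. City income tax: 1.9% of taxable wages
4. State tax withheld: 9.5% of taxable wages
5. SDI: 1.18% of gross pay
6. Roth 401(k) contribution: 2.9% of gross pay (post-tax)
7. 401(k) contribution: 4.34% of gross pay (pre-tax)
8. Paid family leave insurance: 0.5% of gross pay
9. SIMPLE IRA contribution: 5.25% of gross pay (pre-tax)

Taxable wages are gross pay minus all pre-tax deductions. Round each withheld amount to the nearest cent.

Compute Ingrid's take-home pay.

401(k) contribution: $5471.19 × 0.0434 = $237.45
SIMPLE IRA contribution: $5471.19 × 0.0525 = $287.24
Pre-tax total = $237.45 + $287.24 = $524.69
Taxable wages = $5471.19 − $524.69 = $4946.50
Federal tax withheld: $4946.50 × 0.1547 = $765.22
State tax withheld: $4946.50 × 0.095 = $469.92
City income tax: $4946.50 × 0.019 = $93.98
SDI: $5471.19 × 0.0118 = $64.56
Paid family leave insurance: $5471.19 × 0.005 = $27.36
Medicare: $5471.19 × 0.0292 = $159.76
Roth 401(k) contribution: $5471.19 × 0.029 = $158.66
Total deductions = $237.45 + $287.24 + $765.22 + $469.92 + $93.98 + $64.56 + $27.36 + $159.76 + $158.66 = $2264.15
Net pay = $5471.19 − $2264.15 = $3207.04

$3207.04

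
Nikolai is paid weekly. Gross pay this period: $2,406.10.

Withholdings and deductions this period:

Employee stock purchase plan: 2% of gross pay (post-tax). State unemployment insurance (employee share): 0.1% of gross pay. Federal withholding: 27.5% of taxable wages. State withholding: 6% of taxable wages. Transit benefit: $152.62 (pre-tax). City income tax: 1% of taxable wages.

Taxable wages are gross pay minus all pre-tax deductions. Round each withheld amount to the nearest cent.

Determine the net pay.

Transit benefit: $152.62
Taxable wages = $2,406.10 − $152.62 = $2,253.48
State withholding: $2,253.48 × 0.06 = $135.21
City income tax: $2,253.48 × 0.01 = $22.53
Federal withholding: $2,253.48 × 0.275 = $619.71
State unemployment insurance (employee share): $2,406.10 × 0.001 = $2.41
Employee stock purchase plan: $2,406.10 × 0.02 = $48.12
Total deductions = $152.62 + $135.21 + $22.53 + $619.71 + $2.41 + $48.12 = $980.60
Net pay = $2,406.10 − $980.60 = $1,425.50

$1,425.50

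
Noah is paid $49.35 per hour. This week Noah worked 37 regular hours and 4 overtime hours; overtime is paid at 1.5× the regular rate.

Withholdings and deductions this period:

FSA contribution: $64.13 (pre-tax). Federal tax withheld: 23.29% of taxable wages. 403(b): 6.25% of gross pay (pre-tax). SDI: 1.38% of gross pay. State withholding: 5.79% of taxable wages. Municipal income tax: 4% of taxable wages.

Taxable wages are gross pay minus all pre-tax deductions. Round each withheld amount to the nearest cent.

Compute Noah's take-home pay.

$1259.13

Regular pay: 37 × $49.35 = $1825.95
Overtime pay: 4 × $49.35 × 1.5 = $296.10
Gross pay = $1825.95 + $296.10 = $2122.05
FSA contribution: $64.13
403(b): $2122.05 × 0.0625 = $132.63
Pre-tax total = $64.13 + $132.63 = $196.76
Taxable wages = $2122.05 − $196.76 = $1925.29
Municipal income tax: $1925.29 × 0.04 = $77.01
Federal tax withheld: $1925.29 × 0.2329 = $448.40
State withholding: $1925.29 × 0.0579 = $111.47
SDI: $2122.05 × 0.0138 = $29.28
Total deductions = $64.13 + $132.63 + $77.01 + $448.40 + $111.47 + $29.28 = $862.92
Net pay = $2122.05 − $862.92 = $1259.13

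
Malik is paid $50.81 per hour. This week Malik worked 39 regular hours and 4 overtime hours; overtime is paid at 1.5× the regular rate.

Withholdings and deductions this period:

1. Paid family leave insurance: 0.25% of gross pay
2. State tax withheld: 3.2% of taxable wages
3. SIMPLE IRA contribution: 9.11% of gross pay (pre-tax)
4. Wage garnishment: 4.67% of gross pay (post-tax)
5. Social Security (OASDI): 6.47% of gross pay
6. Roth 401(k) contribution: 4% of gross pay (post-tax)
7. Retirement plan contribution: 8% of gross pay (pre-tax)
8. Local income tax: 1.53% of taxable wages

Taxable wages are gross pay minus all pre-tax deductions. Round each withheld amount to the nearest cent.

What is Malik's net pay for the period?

Regular pay: 39 × $50.81 = $1981.59
Overtime pay: 4 × $50.81 × 1.5 = $304.86
Gross pay = $1981.59 + $304.86 = $2286.45
SIMPLE IRA contribution: $2286.45 × 0.0911 = $208.30
Retirement plan contribution: $2286.45 × 0.08 = $182.92
Pre-tax total = $208.30 + $182.92 = $391.22
Taxable wages = $2286.45 − $391.22 = $1895.23
State tax withheld: $1895.23 × 0.032 = $60.65
Local income tax: $1895.23 × 0.0153 = $29.00
Paid family leave insurance: $2286.45 × 0.0025 = $5.72
Social Security (OASDI): $2286.45 × 0.0647 = $147.93
Roth 401(k) contribution: $2286.45 × 0.04 = $91.46
Wage garnishment: $2286.45 × 0.0467 = $106.78
Total deductions = $208.30 + $182.92 + $60.65 + $29.00 + $5.72 + $147.93 + $91.46 + $106.78 = $832.76
Net pay = $2286.45 − $832.76 = $1453.69

$1453.69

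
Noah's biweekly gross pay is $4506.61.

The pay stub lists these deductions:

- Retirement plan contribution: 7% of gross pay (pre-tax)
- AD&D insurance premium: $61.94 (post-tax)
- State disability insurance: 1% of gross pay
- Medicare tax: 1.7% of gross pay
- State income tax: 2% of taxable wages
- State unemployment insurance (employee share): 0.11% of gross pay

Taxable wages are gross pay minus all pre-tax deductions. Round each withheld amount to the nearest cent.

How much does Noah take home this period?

$3918.75

Retirement plan contribution: $4506.61 × 0.07 = $315.46
Taxable wages = $4506.61 − $315.46 = $4191.15
State income tax: $4191.15 × 0.02 = $83.82
Medicare tax: $4506.61 × 0.017 = $76.61
State disability insurance: $4506.61 × 0.01 = $45.07
State unemployment insurance (employee share): $4506.61 × 0.0011 = $4.96
AD&D insurance premium: $61.94
Total deductions = $315.46 + $83.82 + $76.61 + $45.07 + $4.96 + $61.94 = $587.86
Net pay = $4506.61 − $587.86 = $3918.75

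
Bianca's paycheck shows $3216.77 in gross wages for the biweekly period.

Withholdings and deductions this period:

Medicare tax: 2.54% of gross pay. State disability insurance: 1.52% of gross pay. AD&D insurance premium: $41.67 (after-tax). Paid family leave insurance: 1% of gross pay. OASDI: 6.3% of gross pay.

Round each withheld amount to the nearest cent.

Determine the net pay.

State disability insurance: $3216.77 × 0.0152 = $48.89
OASDI: $3216.77 × 0.063 = $202.66
Medicare tax: $3216.77 × 0.0254 = $81.71
Paid family leave insurance: $3216.77 × 0.01 = $32.17
AD&D insurance premium: $41.67
Total deductions = $48.89 + $202.66 + $81.71 + $32.17 + $41.67 = $407.10
Net pay = $3216.77 − $407.10 = $2809.67

$2809.67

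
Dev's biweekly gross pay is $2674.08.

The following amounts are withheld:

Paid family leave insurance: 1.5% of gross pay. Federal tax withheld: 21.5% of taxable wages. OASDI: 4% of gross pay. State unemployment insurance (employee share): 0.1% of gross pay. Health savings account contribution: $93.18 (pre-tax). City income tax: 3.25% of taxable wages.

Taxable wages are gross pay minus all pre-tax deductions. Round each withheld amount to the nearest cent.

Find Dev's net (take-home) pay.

$1792.39

Health savings account contribution: $93.18
Taxable wages = $2674.08 − $93.18 = $2580.90
Federal tax withheld: $2580.90 × 0.215 = $554.89
City income tax: $2580.90 × 0.0325 = $83.88
Paid family leave insurance: $2674.08 × 0.015 = $40.11
State unemployment insurance (employee share): $2674.08 × 0.001 = $2.67
OASDI: $2674.08 × 0.04 = $106.96
Total deductions = $93.18 + $554.89 + $83.88 + $40.11 + $2.67 + $106.96 = $881.69
Net pay = $2674.08 − $881.69 = $1792.39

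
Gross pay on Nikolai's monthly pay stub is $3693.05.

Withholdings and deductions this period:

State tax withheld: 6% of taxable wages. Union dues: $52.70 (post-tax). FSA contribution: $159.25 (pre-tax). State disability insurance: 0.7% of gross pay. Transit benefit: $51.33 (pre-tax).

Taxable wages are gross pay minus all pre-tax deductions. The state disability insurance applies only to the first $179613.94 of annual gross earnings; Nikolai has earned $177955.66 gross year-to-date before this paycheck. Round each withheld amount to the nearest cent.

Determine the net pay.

$3209.21

FSA contribution: $159.25
Transit benefit: $51.33
Pre-tax total = $159.25 + $51.33 = $210.58
Taxable wages = $3693.05 − $210.58 = $3482.47
State tax withheld: $3482.47 × 0.06 = $208.95
State disability insurance: only $179613.94 − $177955.66 = $1658.28 of this check is subject → $1658.28 × 0.007 = $11.61
Union dues: $52.70
Total deductions = $159.25 + $51.33 + $208.95 + $11.61 + $52.70 = $483.84
Net pay = $3693.05 − $483.84 = $3209.21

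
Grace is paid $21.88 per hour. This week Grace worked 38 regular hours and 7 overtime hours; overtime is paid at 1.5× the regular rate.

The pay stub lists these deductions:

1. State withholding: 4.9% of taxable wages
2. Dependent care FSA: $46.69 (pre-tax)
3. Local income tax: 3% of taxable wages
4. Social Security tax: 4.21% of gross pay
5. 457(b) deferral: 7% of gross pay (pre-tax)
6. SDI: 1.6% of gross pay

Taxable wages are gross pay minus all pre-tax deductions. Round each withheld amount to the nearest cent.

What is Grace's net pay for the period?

$804.27

Regular pay: 38 × $21.88 = $831.44
Overtime pay: 7 × $21.88 × 1.5 = $229.74
Gross pay = $831.44 + $229.74 = $1,061.18
Dependent care FSA: $46.69
457(b) deferral: $1,061.18 × 0.07 = $74.28
Pre-tax total = $46.69 + $74.28 = $120.97
Taxable wages = $1,061.18 − $120.97 = $940.21
State withholding: $940.21 × 0.049 = $46.07
Local income tax: $940.21 × 0.03 = $28.21
SDI: $1,061.18 × 0.016 = $16.98
Social Security tax: $1,061.18 × 0.0421 = $44.68
Total deductions = $46.69 + $74.28 + $46.07 + $28.21 + $16.98 + $44.68 = $256.91
Net pay = $1,061.18 − $256.91 = $804.27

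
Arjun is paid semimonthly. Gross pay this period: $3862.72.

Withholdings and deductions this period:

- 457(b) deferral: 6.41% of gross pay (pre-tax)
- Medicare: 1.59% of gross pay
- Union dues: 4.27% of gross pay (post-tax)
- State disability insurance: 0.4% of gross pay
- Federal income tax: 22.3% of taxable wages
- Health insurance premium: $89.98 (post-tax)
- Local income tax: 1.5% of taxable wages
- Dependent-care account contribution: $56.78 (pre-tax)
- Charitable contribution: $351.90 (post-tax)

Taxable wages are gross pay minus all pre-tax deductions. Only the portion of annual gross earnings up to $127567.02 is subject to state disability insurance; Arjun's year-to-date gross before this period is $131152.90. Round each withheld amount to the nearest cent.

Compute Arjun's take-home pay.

$2043.21

457(b) deferral: $3862.72 × 0.0641 = $247.60
Dependent-care account contribution: $56.78
Pre-tax total = $247.60 + $56.78 = $304.38
Taxable wages = $3862.72 − $304.38 = $3558.34
Local income tax: $3558.34 × 0.015 = $53.38
Federal income tax: $3558.34 × 0.223 = $793.51
State disability insurance: annual cap $127567.02 already reached (YTD $131152.90), so $0.00
Medicare: $3862.72 × 0.0159 = $61.42
Union dues: $3862.72 × 0.0427 = $164.94
Health insurance premium: $89.98
Charitable contribution: $351.90
Total deductions = $247.60 + $56.78 + $53.38 + $793.51 + $0.00 + $61.42 + $164.94 + $89.98 + $351.90 = $1819.51
Net pay = $3862.72 − $1819.51 = $2043.21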